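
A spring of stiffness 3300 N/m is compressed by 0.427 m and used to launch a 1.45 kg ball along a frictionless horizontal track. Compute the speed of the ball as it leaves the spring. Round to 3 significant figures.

v = 20.4 m/s

Spring PE converts entirely to kinetic energy: ½kx² = ½mv²
v = x√(k/m) = 0.427 × √(3300/1.45) = 20.37 m/s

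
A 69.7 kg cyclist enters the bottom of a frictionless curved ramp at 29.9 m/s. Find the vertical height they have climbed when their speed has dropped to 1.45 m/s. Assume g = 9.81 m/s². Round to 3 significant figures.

Conservation of energy: ½mv₁² = ½mv₂² + mgh
h = (v₁² − v₂²)/(2g) = (29.9² − 1.45²)/(2 × 9.81) = 45.46 m

h = 45.5 m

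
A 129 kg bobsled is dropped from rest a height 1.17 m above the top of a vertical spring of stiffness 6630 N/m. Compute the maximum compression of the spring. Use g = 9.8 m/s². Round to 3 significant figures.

x = 0.885 m

Let x be the compression. The total drop is H + x, and the bobsled is instantaneously at rest at max compression, so energy conservation gives:
mg(H + x) = ½kx²
½(6630)x² − (129)(9.8)x − (129)(9.8)(1.17) = 0
3315x² − 1264x − 1479 = 0
x = [1264 + √(1.598e+06 + 1.9613e+07)]/(2 × 3315) = 0.8853 m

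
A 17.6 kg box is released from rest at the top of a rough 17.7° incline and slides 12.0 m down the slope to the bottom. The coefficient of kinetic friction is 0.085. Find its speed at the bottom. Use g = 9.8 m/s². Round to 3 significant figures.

Taking the bottom as reference, mgh = ½mv² + μ_k N L with h = L sinθ, N = mg cosθ:
mgh = mgL sinθ = (17.6)(9.8)(12.0)sin17.7° = 629.28 J
W_f = μ_k mg cosθ · L = (0.085)(17.6)(9.8)cos17.7°·12.0 = 167.6 J
½mv² = 629.28 − 167.6 = 461.67 J
v = √(2 × 461.67/17.6) = 7.243 m/s

v = 7.24 m/s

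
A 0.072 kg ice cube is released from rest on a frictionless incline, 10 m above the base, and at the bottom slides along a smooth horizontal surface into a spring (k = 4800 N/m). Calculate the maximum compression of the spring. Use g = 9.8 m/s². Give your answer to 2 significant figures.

x = 0.054 m

Gravitational PE at the top equals spring PE at max compression: mgh = ½kx²
x = √(2mgh/k) = √(2 × 0.072 × 9.8 × 10 / 4800) = 0.05422 m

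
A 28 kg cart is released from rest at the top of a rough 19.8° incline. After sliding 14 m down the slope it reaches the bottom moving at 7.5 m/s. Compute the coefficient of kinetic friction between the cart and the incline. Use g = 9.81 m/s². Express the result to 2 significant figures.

mgh = ½mv² + μ_k (mg cosθ) L, with h = L sinθ
mgL sinθ = 1302.6 J; ½mv² = 787.50 J
W_f = 1302.6 − 787.50 = 515.1 J
μ_k = W_f/(mg cosθ · L) = 515.1/(258.4 × 14) = 0.1424

μ_k = 0.14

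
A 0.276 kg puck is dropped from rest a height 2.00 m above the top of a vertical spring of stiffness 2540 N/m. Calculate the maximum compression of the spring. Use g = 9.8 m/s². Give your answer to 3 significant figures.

x = 0.0663 m

Take the reference level at the top of the uncompressed spring. At max compression the puck has fallen H + x and is momentarily at rest:
mg(H + x) = ½kx²
½(2540)x² − (0.276)(9.8)x − (0.276)(9.8)(2.00) = 0
1270x² − 2.705x − 5.410 = 0
x = [2.705 + √(7.316 + 27481)]/(2 × 1270) = 0.06634 m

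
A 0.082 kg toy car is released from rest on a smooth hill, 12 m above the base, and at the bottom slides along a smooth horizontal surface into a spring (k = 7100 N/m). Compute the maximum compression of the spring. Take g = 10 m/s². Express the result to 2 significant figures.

Gravitational PE at the top equals spring PE at max compression: mgh = ½kx²
x = √(2mgh/k) = √(2 × 0.082 × 10 × 12 / 7100) = 0.05265 m

x = 0.053 m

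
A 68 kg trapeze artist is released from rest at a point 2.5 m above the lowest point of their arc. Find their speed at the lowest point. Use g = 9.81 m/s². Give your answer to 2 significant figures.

v = 7.0 m/s

Mechanical energy is conserved (no friction): mgh = ½mv²
The mass cancels from both sides.
v = √(2gh) = √(2 × 9.81 × 2.5) = √49.050 = 7.004 m/s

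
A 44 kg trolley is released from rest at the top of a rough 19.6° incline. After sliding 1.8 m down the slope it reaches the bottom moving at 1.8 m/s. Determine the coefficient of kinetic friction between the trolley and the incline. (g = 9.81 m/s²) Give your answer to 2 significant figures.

Energy balance down the incline: mg L sinθ − ½mv² = μ_k (mg cosθ) L
mgL sinθ = 260.63 J; ½mv² = 71.280 J
W_f = 260.63 − 71.280 = 189.3 J
μ_k = W_f/(mg cosθ · L) = 189.3/(406.6 × 1.8) = 0.2587

μ_k = 0.26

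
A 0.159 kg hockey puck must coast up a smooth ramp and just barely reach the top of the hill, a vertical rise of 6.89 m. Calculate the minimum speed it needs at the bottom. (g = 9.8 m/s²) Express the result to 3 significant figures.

v = 11.6 m/s

At the top it is momentarily at rest, so all KE converts to PE: ½mv² = mgh
v = √(2gh) = √(2 × 9.8 × 6.89) = 11.62 m/s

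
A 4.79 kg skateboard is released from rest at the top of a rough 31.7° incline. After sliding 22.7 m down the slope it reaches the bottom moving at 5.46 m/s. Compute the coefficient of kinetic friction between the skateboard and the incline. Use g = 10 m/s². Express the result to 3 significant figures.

μ_k = 0.540

The energy dissipated by friction is the PE lost minus the KE gained:
mgL sinθ = 571.36 J; ½mv² = 71.399 J
W_f = 571.36 − 71.399 = 500.0 J
μ_k = W_f/(mg cosθ · L) = 500.0/(40.75 × 22.7) = 0.5404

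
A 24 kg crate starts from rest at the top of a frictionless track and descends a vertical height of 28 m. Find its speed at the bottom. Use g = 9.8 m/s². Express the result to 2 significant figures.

v = 23 m/s

Energy conservation between the two points: mgh = ½mv²
v = √(2gh) = √(2 × 9.8 × 28) = √548.80 = 23.43 m/s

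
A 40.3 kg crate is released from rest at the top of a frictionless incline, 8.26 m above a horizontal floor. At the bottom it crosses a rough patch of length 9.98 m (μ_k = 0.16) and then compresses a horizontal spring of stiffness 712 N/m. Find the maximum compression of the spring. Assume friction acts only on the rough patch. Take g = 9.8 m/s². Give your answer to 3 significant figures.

x = 2.72 m

Initial energy: E₁ = mgh = (40.3)(9.8)(8.26) = 3262.2 J
Friction removes W_f = μ_k mg d = (0.16)(40.3)(9.8)(9.98) = 630.6 J
Energy reaching the spring: E = 3262.2 − 630.6 = 2631.6 J
At max compression ½kx² = E ⇒ x = √(2E/k) = √(2 × 2631.6/712) = 2.719 m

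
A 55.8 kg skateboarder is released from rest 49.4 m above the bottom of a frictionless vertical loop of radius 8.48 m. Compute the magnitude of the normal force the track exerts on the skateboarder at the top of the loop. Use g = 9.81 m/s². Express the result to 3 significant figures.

N = 3640 N

Energy from release to top (height 2r): mgh = ½mv_top² + mg(2r)
v_top² = 2g(h − 2r) = 2(9.81)(49.4 − 16.96) = 636.47 m²/s²
At the top, both N and weight point toward the centre: N + mg = mv_top²/r
N = m(v_top²/r − g) = 55.8(636.47/8.48 − 9.81) = 3641 N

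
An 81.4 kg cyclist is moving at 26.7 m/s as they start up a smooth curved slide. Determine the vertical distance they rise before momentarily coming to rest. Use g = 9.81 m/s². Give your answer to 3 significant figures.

h = 36.3 m

By energy conservation, ½mv² = mgh
h = v²/(2g) = 26.7²/(2 × 9.81) = 36.33 m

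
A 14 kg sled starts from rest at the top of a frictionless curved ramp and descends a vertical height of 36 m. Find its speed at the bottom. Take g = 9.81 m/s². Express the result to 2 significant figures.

Mechanical energy is conserved (no friction): mgh = ½mv²
The mass cancels from both sides.
v = √(2gh) = √(2 × 9.81 × 36) = √706.32 = 26.58 m/s

v = 27 m/s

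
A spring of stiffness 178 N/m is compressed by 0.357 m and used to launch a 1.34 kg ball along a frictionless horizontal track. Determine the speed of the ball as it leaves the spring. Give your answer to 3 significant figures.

Spring PE converts entirely to kinetic energy: ½kx² = ½mv²
v = x√(k/m) = 0.357 × √(178/1.34) = 4.115 m/s

v = 4.11 m/s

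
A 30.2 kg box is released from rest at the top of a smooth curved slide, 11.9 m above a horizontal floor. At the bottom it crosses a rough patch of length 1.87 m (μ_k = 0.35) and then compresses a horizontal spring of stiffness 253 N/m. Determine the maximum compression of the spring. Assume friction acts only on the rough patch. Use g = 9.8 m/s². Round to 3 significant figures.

x = 5.13 m

Initial energy: E₁ = mgh = (30.2)(9.8)(11.9) = 3521.9 J
Friction removes W_f = μ_k mg d = (0.35)(30.2)(9.8)(1.87) = 193.7 J
Energy reaching the spring: E = 3521.9 − 193.7 = 3328.2 J
At max compression ½kx² = E ⇒ x = √(2E/k) = √(2 × 3328.2/253) = 5.129 m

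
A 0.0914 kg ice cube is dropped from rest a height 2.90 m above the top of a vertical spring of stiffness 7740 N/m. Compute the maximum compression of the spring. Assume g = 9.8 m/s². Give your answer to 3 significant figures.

x = 0.0260 m

Take the reference level at the top of the uncompressed spring. At max compression the cube has fallen H + x and is momentarily at rest:
mg(H + x) = ½kx²
½(7740)x² − (0.0914)(9.8)x − (0.0914)(9.8)(2.90) = 0
3870x² − 0.8957x − 2.598 = 0
x = [0.8957 + √(0.8023 + 40211)]/(2 × 3870) = 0.02602 m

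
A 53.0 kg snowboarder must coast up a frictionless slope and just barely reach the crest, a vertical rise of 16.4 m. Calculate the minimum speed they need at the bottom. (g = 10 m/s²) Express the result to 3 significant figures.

v = 18.1 m/s

At the top they are momentarily at rest, so all KE converts to PE: ½mv² = mgh
v = √(2gh) = √(2 × 10 × 16.4) = 18.11 m/s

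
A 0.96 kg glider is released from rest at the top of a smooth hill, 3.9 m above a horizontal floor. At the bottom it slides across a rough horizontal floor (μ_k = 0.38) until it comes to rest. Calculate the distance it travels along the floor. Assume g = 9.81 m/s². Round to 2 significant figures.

Energy bookkeeping (friction removes W_f = μ_k N d):
At rest all PE has been dissipated by friction: mgh = μ_k m g d
d = h/μ_k = 3.9/0.38 = 10.26 m

d = 10 m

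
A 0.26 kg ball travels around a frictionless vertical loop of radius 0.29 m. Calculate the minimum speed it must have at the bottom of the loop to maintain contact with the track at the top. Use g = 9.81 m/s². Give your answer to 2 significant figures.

v = 3.8 m/s

At the top: mg = mv_top²/r ⇒ v_top² = gr = 2.845 m²/s²
Energy from bottom to top (height 2r): ½mv_bot² = ½mv_top² + mg(2r)
v_bot² = gr + 4gr = 5gr = 14.22
v_bot = √(5gr) = 3.772 m/s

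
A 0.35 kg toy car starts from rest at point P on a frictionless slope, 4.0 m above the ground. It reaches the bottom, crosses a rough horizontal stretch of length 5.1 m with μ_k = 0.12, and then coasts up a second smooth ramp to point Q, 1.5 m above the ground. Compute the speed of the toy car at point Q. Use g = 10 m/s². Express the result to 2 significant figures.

Energy at P: mgh₁ = (0.35)(10)(4.0) = 14.000 J
Friction loss: W_f = μ_k mg d = 2.142 J
At Q: ½mv² + mgh₂ = mgh₁ − W_f
½mv² = 14.000 − 2.142 − 5.2500 = 6.6080 J
v = √(2 × 6.6080/0.35) = 6.145 m/s

v = 6.1 m/s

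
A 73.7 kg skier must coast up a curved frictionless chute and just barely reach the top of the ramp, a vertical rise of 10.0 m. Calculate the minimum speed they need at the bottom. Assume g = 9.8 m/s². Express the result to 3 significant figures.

v = 14.0 m/s

At the top they are momentarily at rest, so all KE converts to PE: ½mv² = mgh
v = √(2gh) = √(2 × 9.8 × 10.0) = 14.00 m/s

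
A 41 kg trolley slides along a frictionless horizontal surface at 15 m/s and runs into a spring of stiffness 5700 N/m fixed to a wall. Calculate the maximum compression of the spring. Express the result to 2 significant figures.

x = 1.3 m

All KE is stored as spring PE at maximum compression: ½mv² = ½kx²
x = v√(m/k) = 15 × √(41/5700) = 1.272 m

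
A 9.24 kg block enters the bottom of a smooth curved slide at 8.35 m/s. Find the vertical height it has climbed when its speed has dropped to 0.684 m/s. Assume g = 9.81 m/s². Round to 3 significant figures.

h = 3.53 m

Conservation of energy: ½mv₁² = ½mv₂² + mgh
h = (v₁² − v₂²)/(2g) = (8.35² − 0.684²)/(2 × 9.81) = 3.530 m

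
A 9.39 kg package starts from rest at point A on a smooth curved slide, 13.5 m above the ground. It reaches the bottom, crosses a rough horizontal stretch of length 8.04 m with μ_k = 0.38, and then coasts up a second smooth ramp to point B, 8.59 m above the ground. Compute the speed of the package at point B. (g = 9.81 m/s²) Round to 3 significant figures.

Energy at A: mgh₁ = (9.39)(9.81)(13.5) = 1243.6 J
Friction loss: W_f = μ_k mg d = 281.4 J
At B: ½mv² + mgh₂ = mgh₁ − W_f
½mv² = 1243.6 − 281.4 − 791.28 = 170.86 J
v = √(2 × 170.86/9.39) = 6.033 m/s

v = 6.03 m/s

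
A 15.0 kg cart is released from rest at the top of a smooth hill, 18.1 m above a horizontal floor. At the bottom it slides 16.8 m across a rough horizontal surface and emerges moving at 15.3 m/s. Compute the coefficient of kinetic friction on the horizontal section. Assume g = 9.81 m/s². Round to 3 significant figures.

Energy bookkeeping (friction removes W_f = μ_k N d):
mgh = ½mv² + μ_k m g d
mgh = 2663.4 J; ½mv² = 1755.7 J
W_f = 2663.4 − 1755.7 = 907.7 J
μ_k = W_f/(mg·d) = 907.7/(147.2 × 16.8) = 0.3672

μ_k = 0.367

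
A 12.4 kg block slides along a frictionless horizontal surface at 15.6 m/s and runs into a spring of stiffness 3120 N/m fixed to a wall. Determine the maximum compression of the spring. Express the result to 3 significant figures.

x = 0.983 m

All KE is stored as spring PE at maximum compression: ½mv² = ½kx²
x = v√(m/k) = 15.6 × √(12.4/3120) = 0.9835 m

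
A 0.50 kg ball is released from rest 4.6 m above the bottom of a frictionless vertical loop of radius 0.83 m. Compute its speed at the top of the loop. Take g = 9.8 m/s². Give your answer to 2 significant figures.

Energy conservation: mgh = ½mv_top² + mg(2r)
v_top² = 2g(h − 2r) = 2(9.8)(4.6 − 1.660) = 57.62
v_top = 7.591 m/s

v = 7.6 m/s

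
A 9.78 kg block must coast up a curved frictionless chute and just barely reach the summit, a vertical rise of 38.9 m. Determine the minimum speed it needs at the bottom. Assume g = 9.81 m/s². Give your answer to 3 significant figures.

At the top it is momentarily at rest, so all KE converts to PE: ½mv² = mgh
v = √(2gh) = √(2 × 9.81 × 38.9) = 27.63 m/s

v = 27.6 m/s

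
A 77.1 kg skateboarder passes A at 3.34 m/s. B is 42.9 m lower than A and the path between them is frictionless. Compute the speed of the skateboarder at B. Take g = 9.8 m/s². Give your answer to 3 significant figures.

Energy conservation between the two points: ½mv₀² + mgh = ½mv²
v² = v₀² + 2gh = (3.34)² + 2(9.8)(42.9) = 852.00
v = √852.00 = 29.19 m/s

v = 29.2 m/s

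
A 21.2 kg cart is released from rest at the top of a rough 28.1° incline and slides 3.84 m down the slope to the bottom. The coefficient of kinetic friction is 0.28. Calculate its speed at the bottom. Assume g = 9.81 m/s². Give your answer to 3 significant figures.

Energy: mgh = ½mv² + W_f, with h = L sinθ and W_f = μ_k (mg cosθ) L
mgh = mgL sinθ = (21.2)(9.81)(3.84)sin28.1° = 376.16 J
W_f = μ_k mg cosθ · L = (0.28)(21.2)(9.81)cos28.1°·3.84 = 197.3 J
½mv² = 376.16 − 197.3 = 178.90 J
v = √(2 × 178.90/21.2) = 4.108 m/s

v = 4.11 m/s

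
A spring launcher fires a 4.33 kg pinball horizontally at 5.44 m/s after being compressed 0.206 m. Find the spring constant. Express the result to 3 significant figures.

Spring PE at full compression equals KE at release: ½kx² = ½mv²
k = mv²/x² = (4.33)(5.44)²/(0.206)² = 3020 N/m

k = 3020 N/m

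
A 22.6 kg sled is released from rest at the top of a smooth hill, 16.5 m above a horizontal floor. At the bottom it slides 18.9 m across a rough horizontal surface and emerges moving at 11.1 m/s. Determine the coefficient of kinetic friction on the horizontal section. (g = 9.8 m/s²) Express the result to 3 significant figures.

Energy bookkeeping (friction removes W_f = μ_k N d):
mgh = ½mv² + μ_k m g d
mgh = 3654.4 J; ½mv² = 1392.3 J
W_f = 3654.4 − 1392.3 = 2262 J
μ_k = W_f/(mg·d) = 2262/(221.5 × 18.9) = 0.5404

μ_k = 0.540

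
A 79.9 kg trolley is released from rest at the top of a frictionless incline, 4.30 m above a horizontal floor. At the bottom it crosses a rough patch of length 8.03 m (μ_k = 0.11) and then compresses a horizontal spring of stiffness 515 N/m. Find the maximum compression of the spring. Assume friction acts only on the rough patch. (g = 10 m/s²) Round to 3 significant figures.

x = 3.26 m

Initial energy: E₁ = mgh = (79.9)(10)(4.30) = 3435.7 J
Friction removes W_f = μ_k mg d = (0.11)(79.9)(10)(8.03) = 705.8 J
Energy reaching the spring: E = 3435.7 − 705.8 = 2729.9 J
At max compression ½kx² = E ⇒ x = √(2E/k) = √(2 × 2729.9/515) = 3.256 m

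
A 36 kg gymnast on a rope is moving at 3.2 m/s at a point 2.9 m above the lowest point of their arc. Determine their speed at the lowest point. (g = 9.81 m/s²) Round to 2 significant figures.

v = 8.2 m/s

Mechanical energy is conserved (no friction): ½mv₀² + mgh = ½mv²
v² = v₀² + 2gh = (3.2)² + 2(9.81)(2.9) = 67.138
v = √67.138 = 8.194 m/s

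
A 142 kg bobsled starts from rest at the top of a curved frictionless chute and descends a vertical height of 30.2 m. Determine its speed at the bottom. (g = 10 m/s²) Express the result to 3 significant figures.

v = 24.6 m/s

By conservation of mechanical energy, mgh = ½mv²
v = √(2gh) = √(2 × 10 × 30.2) = √604.00 = 24.58 m/s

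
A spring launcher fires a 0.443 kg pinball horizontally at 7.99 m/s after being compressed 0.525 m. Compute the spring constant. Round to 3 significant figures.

½kx² = ½mv²
k = mv²/x² = (0.443)(7.99)²/(0.525)² = 102.6 N/m

k = 103 N/m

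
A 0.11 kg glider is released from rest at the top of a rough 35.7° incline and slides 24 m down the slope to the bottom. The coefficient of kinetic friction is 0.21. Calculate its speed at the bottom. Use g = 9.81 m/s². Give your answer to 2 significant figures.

v = 14 m/s

Taking the bottom as reference, mgh = ½mv² + μ_k N L with h = L sinθ, N = mg cosθ:
mgh = mgL sinθ = (0.11)(9.81)(24)sin35.7° = 15.113 J
W_f = μ_k mg cosθ · L = (0.21)(0.11)(9.81)cos35.7°·24 = 4.417 J
½mv² = 15.113 − 4.417 = 10.696 J
v = √(2 × 10.696/0.11) = 13.95 m/s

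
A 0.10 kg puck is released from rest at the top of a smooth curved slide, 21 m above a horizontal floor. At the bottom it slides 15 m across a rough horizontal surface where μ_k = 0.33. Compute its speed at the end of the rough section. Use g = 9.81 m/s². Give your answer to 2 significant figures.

v = 18 m/s

Applying the work–energy principle:
mgh = ½mv² + μ_k m g d
W_f = μ_k mg d = (0.33)(0.10)(9.81)(15) = 4.856 J
½mv² = mgh − W_f = 20.601 − 4.856 = 15.745 J
v = √(2 × 15.745/0.10) = 17.75 m/s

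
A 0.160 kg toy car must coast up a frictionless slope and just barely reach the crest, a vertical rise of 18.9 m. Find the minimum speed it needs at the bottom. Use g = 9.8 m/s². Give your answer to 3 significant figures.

v = 19.2 m/s

At the top it is momentarily at rest, so all KE converts to PE: ½mv² = mgh
v = √(2gh) = √(2 × 9.8 × 18.9) = 19.25 m/s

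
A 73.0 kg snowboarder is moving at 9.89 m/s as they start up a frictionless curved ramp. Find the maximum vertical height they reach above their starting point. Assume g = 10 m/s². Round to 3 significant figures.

By energy conservation, ½mv² = mgh
h = v²/(2g) = 9.89²/(2 × 10) = 4.891 m

h = 4.89 m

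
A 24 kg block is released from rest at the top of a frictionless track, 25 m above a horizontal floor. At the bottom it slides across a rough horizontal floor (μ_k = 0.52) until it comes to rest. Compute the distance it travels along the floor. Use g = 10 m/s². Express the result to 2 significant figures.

d = 48 m

Applying the work–energy principle:
At rest all PE has been dissipated by friction: mgh = μ_k m g d
d = h/μ_k = 25/0.52 = 48.08 m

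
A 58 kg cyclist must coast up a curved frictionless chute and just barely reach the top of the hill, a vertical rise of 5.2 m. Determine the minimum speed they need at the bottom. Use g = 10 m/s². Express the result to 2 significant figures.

At the top they are momentarily at rest, so all KE converts to PE: ½mv² = mgh
v = √(2gh) = √(2 × 10 × 5.2) = 10.20 m/s

v = 10 m/s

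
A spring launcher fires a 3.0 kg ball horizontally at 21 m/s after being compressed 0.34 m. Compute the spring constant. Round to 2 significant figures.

k = 11000 N/m

Spring PE at full compression equals KE at release: ½kx² = ½mv²
k = mv²/x² = (3.0)(21)²/(0.34)² = 11445 N/m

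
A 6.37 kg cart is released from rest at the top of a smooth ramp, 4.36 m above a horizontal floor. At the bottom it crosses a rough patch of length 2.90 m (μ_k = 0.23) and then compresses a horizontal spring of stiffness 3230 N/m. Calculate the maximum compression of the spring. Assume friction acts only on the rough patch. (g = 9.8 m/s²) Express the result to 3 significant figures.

x = 0.378 m

Initial energy: E₁ = mgh = (6.37)(9.8)(4.36) = 272.18 J
Friction removes W_f = μ_k mg d = (0.23)(6.37)(9.8)(2.90) = 41.64 J
Energy reaching the spring: E = 272.18 − 41.64 = 230.54 J
At max compression ½kx² = E ⇒ x = √(2E/k) = √(2 × 230.54/3230) = 0.3778 m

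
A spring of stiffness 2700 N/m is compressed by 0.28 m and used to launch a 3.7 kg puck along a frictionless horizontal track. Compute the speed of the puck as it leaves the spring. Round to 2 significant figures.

v = 7.6 m/s

The puck leaves the spring when the spring is at natural length, so ½kx² = ½mv²
v = x√(k/m) = 0.28 × √(2700/3.7) = 7.564 m/s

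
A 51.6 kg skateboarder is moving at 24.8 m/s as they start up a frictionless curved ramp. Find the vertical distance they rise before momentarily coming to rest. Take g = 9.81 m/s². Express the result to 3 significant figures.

h = 31.3 m

By energy conservation, ½mv² = mgh
h = v²/(2g) = 24.8²/(2 × 9.81) = 31.35 m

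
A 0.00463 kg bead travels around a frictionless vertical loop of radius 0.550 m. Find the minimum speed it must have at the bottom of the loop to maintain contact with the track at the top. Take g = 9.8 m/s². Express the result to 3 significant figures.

v = 5.19 m/s

At the top: mg = mv_top²/r ⇒ v_top² = gr = 5.390 m²/s²
Energy from bottom to top (height 2r): ½mv_bot² = ½mv_top² + mg(2r)
v_bot² = gr + 4gr = 5gr = 26.95
v_bot = √(5gr) = 5.191 m/s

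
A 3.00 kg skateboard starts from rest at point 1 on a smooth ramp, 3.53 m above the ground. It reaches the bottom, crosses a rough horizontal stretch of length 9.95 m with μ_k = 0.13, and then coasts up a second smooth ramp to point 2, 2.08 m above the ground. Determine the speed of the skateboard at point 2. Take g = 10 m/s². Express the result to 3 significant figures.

Energy at 1: mgh₁ = (3.00)(10)(3.53) = 105.90 J
Friction loss: W_f = μ_k mg d = 38.80 J
At 2: ½mv² + mgh₂ = mgh₁ − W_f
½mv² = 105.90 − 38.80 − 62.400 = 4.6950 J
v = √(2 × 4.6950/3.00) = 1.769 m/s

v = 1.77 m/s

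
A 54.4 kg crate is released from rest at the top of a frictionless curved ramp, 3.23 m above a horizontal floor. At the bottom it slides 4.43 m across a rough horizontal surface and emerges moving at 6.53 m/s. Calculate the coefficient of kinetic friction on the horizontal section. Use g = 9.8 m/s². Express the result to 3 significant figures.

Applying the work–energy principle:
mgh = ½mv² + μ_k m g d
mgh = 1722.0 J; ½mv² = 1159.8 J
W_f = 1722.0 − 1159.8 = 562.1 J
μ_k = W_f/(mg·d) = 562.1/(533.1 × 4.43) = 0.2380

μ_k = 0.238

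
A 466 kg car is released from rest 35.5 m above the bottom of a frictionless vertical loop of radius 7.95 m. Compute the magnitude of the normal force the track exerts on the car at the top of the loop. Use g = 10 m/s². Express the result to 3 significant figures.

Energy from release to top (height 2r): mgh = ½mv_top² + mg(2r)
v_top² = 2g(h − 2r) = 2(10)(35.5 − 15.90) = 392.00 m²/s²
At the top, both N and weight point toward the centre: N + mg = mv_top²/r
N = m(v_top²/r − g) = 466(392.00/7.95 − 10) = 18318 N

N = 18300 N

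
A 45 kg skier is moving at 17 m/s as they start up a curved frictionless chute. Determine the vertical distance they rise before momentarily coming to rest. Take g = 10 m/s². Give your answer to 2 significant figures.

By energy conservation, ½mv² = mgh
h = v²/(2g) = 17²/(2 × 10) = 14.45 m

h = 14 m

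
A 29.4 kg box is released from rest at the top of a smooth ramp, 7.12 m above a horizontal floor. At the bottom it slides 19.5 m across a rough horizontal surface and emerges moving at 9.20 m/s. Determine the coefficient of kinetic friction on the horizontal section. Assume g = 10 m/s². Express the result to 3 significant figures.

Energy bookkeeping (friction removes W_f = μ_k N d):
mgh = ½mv² + μ_k m g d
mgh = 2093.3 J; ½mv² = 1244.2 J
W_f = 2093.3 − 1244.2 = 849.1 J
μ_k = W_f/(mg·d) = 849.1/(294.0 × 19.5) = 0.1481

μ_k = 0.148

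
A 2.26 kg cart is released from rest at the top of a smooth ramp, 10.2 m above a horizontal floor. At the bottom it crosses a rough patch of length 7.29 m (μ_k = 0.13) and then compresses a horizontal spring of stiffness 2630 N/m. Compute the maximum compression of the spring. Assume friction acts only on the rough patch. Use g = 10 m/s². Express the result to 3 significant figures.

Initial energy: E₁ = mgh = (2.26)(10)(10.2) = 230.52 J
Friction removes W_f = μ_k mg d = (0.13)(2.26)(10)(7.29) = 21.42 J
Energy reaching the spring: E = 230.52 − 21.42 = 209.10 J
At max compression ½kx² = E ⇒ x = √(2E/k) = √(2 × 209.10/2630) = 0.3988 m

x = 0.399 m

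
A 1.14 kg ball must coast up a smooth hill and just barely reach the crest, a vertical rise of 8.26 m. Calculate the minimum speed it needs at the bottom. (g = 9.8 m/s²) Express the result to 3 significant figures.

At the top it is momentarily at rest, so all KE converts to PE: ½mv² = mgh
v = √(2gh) = √(2 × 9.8 × 8.26) = 12.72 m/s

v = 12.7 m/s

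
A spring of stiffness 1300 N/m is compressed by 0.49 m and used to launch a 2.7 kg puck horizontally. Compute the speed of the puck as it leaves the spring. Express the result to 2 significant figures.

v = 11 m/s

Conservation of energy: ½kx² = ½mv²
v = x√(k/m) = 0.49 × √(1300/2.7) = 10.75 m/s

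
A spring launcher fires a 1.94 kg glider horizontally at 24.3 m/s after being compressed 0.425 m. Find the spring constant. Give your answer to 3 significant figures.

k = 6340 N/m

Energy stored in the spring equals the launch KE: ½kx² = ½mv²
k = mv²/x² = (1.94)(24.3)²/(0.425)² = 6342 N/m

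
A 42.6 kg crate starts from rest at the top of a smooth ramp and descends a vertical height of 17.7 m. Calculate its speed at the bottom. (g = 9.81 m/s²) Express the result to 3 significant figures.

v = 18.6 m/s

Equating total energy at the two states: mgh = ½mv²
v = √(2gh) = √(2 × 9.81 × 17.7) = √347.27 = 18.64 m/s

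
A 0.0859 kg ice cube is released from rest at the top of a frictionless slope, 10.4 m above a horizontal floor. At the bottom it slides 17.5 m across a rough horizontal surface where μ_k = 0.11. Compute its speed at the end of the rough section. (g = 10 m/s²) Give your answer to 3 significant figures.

v = 13.0 m/s

Energy at the top = energy at the end + work done against friction:
mgh = ½mv² + μ_k m g d
W_f = μ_k mg d = (0.11)(0.0859)(10)(17.5) = 1.654 J
½mv² = mgh − W_f = 8.9336 − 1.654 = 7.2800 J
v = √(2 × 7.2800/0.0859) = 13.02 m/s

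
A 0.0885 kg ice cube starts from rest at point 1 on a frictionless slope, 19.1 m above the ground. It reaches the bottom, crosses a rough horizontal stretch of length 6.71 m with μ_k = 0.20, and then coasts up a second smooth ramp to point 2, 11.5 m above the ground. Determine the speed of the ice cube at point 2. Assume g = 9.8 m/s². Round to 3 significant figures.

Energy at 1: mgh₁ = (0.0885)(9.8)(19.1) = 16.565 J
Friction loss: W_f = μ_k mg d = 1.164 J
At 2: ½mv² + mgh₂ = mgh₁ − W_f
½mv² = 16.565 − 1.164 − 9.9740 = 5.4276 J
v = √(2 × 5.4276/0.0885) = 11.08 m/s

v = 11.1 m/s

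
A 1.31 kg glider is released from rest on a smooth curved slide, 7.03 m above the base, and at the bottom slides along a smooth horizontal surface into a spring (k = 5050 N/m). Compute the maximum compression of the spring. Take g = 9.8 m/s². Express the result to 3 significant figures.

x = 0.189 m

Gravitational PE at the top equals spring PE at max compression: mgh = ½kx²
x = √(2mgh/k) = √(2 × 1.31 × 9.8 × 7.03 / 5050) = 0.1891 m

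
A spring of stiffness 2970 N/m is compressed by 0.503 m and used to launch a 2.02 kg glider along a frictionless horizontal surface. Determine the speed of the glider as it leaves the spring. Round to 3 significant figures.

The glider leaves the spring when the spring is at natural length, so ½kx² = ½mv²
v = x√(k/m) = 0.503 × √(2970/2.02) = 19.29 m/s

v = 19.3 m/s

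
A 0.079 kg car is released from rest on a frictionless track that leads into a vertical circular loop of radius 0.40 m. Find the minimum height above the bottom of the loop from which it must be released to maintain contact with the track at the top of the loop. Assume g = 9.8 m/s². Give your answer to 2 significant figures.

At the top, for minimum speed gravity alone supplies the centripetal force: mg = mv_top²/r ⇒ v_top² = gr = 3.920 m²/s²
Energy conservation from release height h to the top (height 2r): mgh = ½mv_top² + mg(2r)
h = v_top²/(2g) + 2r = r/2 + 2r = 5r/2 = 1.000 m

h = 1.0 m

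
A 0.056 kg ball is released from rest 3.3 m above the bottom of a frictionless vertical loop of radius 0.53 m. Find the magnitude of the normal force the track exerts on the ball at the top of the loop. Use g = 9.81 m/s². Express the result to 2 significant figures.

Energy from release to top (height 2r): mgh = ½mv_top² + mg(2r)
v_top² = 2g(h − 2r) = 2(9.81)(3.3 − 1.060) = 43.949 m²/s²
At the top, both N and weight point toward the centre: N + mg = mv_top²/r
N = m(v_top²/r − g) = 0.056(43.949/0.53 − 9.81) = 4.094 N

N = 4.1 N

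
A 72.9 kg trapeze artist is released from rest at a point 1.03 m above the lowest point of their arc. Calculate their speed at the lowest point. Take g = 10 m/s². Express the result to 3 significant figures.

By conservation of mechanical energy, mgh = ½mv²
v = √(2gh) = √(2 × 10 × 1.03) = √20.600 = 4.539 m/s

v = 4.54 m/s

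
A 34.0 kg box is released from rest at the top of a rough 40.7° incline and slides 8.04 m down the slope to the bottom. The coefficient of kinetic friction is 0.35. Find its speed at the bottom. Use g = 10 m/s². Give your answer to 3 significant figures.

v = 7.89 m/s

Energy: mgh = ½mv² + W_f, with h = L sinθ and W_f = μ_k (mg cosθ) L
mgh = mgL sinθ = (34.0)(10)(8.04)sin40.7° = 1782.6 J
W_f = μ_k mg cosθ · L = (0.35)(34.0)(10)cos40.7°·8.04 = 725.4 J
½mv² = 1782.6 − 725.4 = 1057.2 J
v = √(2 × 1057.2/34.0) = 7.886 m/s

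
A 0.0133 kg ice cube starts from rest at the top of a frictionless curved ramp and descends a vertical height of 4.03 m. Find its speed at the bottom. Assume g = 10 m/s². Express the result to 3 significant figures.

Mechanical energy is conserved (no friction): mgh = ½mv²
v = √(2gh) = √(2 × 10 × 4.03) = √80.600 = 8.978 m/s

v = 8.98 m/s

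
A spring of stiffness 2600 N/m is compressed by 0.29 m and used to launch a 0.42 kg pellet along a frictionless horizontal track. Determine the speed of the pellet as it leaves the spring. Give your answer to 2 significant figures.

v = 23 m/s

Conservation of energy: ½kx² = ½mv²
v = x√(k/m) = 0.29 × √(2600/0.42) = 22.82 m/s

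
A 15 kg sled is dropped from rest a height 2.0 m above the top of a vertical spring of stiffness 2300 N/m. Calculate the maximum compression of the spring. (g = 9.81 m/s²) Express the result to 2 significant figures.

x = 0.57 m

Take the reference level at the top of the uncompressed spring. At max compression the sled has fallen H + x and is momentarily at rest:
mg(H + x) = ½kx²
½(2300)x² − (15)(9.81)x − (15)(9.81)(2.0) = 0
1150x² − 147.2x − 294.3 = 0
x = [147.2 + √(21653 + 1.3538e+06)]/(2 × 1150) = 0.5739 m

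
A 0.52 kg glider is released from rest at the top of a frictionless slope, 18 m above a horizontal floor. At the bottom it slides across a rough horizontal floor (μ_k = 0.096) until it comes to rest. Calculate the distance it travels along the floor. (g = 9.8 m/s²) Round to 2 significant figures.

d = 190 m

Energy at the top = energy at the end + work done against friction:
At rest all PE has been dissipated by friction: mgh = μ_k m g d
d = h/μ_k = 18/0.096 = 187.5 m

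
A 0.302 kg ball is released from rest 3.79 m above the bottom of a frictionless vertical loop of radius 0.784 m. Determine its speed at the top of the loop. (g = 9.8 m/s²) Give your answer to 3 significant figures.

v = 6.60 m/s

Energy conservation: mgh = ½mv_top² + mg(2r)
v_top² = 2g(h − 2r) = 2(9.8)(3.79 − 1.568) = 43.55
v_top = 6.599 m/s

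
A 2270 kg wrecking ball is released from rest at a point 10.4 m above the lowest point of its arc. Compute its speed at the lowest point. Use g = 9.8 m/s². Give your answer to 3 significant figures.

Mechanical energy is conserved (no friction): mgh = ½mv²
v = √(2gh) = √(2 × 9.8 × 10.4) = √203.84 = 14.28 m/s

v = 14.3 m/s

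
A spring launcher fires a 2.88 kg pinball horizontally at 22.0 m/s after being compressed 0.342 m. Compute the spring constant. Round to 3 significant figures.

k = 11900 N/m

Spring PE at full compression equals KE at release: ½kx² = ½mv²
k = mv²/x² = (2.88)(22.0)²/(0.342)² = 11918 N/m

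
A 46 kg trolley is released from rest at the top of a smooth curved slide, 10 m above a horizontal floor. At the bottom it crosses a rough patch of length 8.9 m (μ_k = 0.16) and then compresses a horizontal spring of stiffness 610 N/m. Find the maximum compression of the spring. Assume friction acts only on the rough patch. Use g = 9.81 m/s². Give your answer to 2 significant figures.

x = 3.6 m

Initial energy: E₁ = mgh = (46)(9.81)(10) = 4512.6 J
Friction removes W_f = μ_k mg d = (0.16)(46)(9.81)(8.9) = 642.6 J
Energy reaching the spring: E = 4512.6 − 642.6 = 3870.0 J
At max compression ½kx² = E ⇒ x = √(2E/k) = √(2 × 3870.0/610) = 3.562 m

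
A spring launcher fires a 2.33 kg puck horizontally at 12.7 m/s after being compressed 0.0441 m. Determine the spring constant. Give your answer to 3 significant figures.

k = 193000 N/m

Energy stored in the spring equals the launch KE: ½kx² = ½mv²
k = mv²/x² = (2.33)(12.7)²/(0.0441)² = 193235 N/m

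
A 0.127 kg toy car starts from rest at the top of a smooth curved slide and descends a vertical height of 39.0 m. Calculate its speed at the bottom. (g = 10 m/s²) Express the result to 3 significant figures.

Mechanical energy is conserved (no friction): mgh = ½mv²
The mass cancels from both sides.
v = √(2gh) = √(2 × 10 × 39.0) = √780.00 = 27.93 m/s

v = 27.9 m/s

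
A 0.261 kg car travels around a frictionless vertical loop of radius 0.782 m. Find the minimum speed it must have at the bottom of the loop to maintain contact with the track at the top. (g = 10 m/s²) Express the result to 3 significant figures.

At the top: mg = mv_top²/r ⇒ v_top² = gr = 7.820 m²/s²
Energy from bottom to top (height 2r): ½mv_bot² = ½mv_top² + mg(2r)
v_bot² = gr + 4gr = 5gr = 39.10
v_bot = √(5gr) = 6.253 m/s

v = 6.25 m/s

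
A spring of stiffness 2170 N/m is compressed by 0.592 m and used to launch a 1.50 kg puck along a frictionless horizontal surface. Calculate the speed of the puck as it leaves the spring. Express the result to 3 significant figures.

Conservation of energy: ½kx² = ½mv²
v = x√(k/m) = 0.592 × √(2170/1.50) = 22.52 m/s

v = 22.5 m/s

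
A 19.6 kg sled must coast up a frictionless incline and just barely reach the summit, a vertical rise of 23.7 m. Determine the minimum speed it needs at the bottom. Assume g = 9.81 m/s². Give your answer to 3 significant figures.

At the top it is momentarily at rest, so all KE converts to PE: ½mv² = mgh
v = √(2gh) = √(2 × 9.81 × 23.7) = 21.56 m/s

v = 21.6 m/s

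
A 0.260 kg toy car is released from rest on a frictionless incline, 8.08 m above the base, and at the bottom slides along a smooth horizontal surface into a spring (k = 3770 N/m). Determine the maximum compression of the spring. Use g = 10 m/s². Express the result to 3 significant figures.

Gravitational PE at the top equals spring PE at max compression: mgh = ½kx²
x = √(2mgh/k) = √(2 × 0.260 × 10 × 8.08 / 3770) = 0.1056 m

x = 0.106 m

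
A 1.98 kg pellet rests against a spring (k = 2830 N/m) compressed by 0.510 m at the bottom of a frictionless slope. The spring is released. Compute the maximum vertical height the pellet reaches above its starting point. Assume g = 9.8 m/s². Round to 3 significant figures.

h = 19.0 m

Energy conservation from release to the highest point: ½kx² = mgh
h = kx²/(2mg) = (2830)(0.510)²/(2 × 1.98 × 9.8) = 18.97 m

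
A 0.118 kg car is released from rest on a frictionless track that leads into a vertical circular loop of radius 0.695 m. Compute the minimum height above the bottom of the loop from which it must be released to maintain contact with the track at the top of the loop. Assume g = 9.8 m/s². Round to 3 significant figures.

At the top, for minimum speed gravity alone supplies the centripetal force: mg = mv_top²/r ⇒ v_top² = gr = 6.811 m²/s²
Energy conservation from release height h to the top (height 2r): mgh = ½mv_top² + mg(2r)
h = v_top²/(2g) + 2r = r/2 + 2r = 5r/2 = 1.737 m

h = 1.74 m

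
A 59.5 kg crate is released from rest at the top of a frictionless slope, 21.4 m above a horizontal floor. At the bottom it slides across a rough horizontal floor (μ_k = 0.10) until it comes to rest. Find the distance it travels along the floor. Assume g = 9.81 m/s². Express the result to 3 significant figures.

Energy bookkeeping (friction removes W_f = μ_k N d):
At rest all PE has been dissipated by friction: mgh = μ_k m g d
d = h/μ_k = 21.4/0.10 = 214.0 m

d = 214 m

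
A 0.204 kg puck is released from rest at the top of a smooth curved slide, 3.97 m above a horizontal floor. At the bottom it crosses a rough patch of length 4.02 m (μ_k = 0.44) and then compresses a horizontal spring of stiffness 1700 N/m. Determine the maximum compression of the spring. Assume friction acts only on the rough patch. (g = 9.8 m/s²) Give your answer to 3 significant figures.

x = 0.0720 m

Initial energy: E₁ = mgh = (0.204)(9.8)(3.97) = 7.9368 J
Friction removes W_f = μ_k mg d = (0.44)(0.204)(9.8)(4.02) = 3.536 J
Energy reaching the spring: E = 7.9368 − 3.536 = 4.4006 J
At max compression ½kx² = E ⇒ x = √(2E/k) = √(2 × 4.4006/1700) = 0.07195 m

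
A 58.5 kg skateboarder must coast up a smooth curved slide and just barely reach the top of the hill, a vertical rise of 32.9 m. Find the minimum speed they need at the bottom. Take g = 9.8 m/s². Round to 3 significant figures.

v = 25.4 m/s

At the top they are momentarily at rest, so all KE converts to PE: ½mv² = mgh
v = √(2gh) = √(2 × 9.8 × 32.9) = 25.39 m/s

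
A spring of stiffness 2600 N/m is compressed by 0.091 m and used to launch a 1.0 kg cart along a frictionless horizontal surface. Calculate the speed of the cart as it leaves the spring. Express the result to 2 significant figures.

Conservation of energy: ½kx² = ½mv²
v = x√(k/m) = 0.091 × √(2600/1.0) = 4.640 m/s

v = 4.6 m/s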